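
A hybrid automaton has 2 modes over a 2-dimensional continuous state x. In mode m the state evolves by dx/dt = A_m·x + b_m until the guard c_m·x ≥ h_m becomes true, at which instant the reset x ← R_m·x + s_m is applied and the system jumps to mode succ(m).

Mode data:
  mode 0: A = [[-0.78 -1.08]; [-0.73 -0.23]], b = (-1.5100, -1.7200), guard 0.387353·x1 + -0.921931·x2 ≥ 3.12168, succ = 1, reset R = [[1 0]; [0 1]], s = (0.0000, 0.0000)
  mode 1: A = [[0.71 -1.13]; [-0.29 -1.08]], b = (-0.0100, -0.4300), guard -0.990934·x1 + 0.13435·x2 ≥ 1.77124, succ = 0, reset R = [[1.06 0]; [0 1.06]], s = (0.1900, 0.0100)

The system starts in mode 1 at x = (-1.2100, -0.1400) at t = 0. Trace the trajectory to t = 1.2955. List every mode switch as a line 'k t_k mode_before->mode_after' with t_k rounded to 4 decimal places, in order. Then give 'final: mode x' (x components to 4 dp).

1 0.6265 1->0
final: 0 -1.6823 -0.3438

Mode 1: guard c·x = 1.7712 hit at Δt = 0.6265 (t = 0.6265), x⁻ = (-1.7966, -0.0675) → reset → x⁺ = (-1.7144, -0.0616), jump to mode 0
Mode 0: flow for 0.6690 to horizon, guard not reached → x = (-1.6823, -0.3438)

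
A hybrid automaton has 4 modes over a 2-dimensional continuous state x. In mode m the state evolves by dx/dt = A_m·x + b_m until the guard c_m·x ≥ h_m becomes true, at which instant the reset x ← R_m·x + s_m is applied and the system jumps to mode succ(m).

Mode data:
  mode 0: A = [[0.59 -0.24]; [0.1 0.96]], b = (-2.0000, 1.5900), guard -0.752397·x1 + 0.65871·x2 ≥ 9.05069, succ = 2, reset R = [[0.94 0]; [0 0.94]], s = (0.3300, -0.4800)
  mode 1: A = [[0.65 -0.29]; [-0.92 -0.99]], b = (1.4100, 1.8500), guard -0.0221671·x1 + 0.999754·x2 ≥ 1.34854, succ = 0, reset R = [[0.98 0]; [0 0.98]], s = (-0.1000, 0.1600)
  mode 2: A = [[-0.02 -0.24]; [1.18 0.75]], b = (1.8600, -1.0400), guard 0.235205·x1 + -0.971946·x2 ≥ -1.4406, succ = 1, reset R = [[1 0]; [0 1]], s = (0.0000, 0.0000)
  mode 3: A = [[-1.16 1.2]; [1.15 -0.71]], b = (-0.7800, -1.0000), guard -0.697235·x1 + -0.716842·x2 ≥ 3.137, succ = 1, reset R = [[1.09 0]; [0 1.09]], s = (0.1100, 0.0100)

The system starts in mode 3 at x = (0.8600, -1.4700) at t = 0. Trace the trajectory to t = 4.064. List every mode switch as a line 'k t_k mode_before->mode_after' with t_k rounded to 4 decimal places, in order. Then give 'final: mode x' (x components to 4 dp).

Mode 3: guard c·x = 3.1370 hit at Δt = 1.4686 (t = 1.4686), x⁻ = (-1.9626, -2.4672) → reset → x⁺ = (-2.0292, -2.6793), jump to mode 1
Mode 1: guard c·x = 1.3485 hit at Δt = 1.0549 (t = 2.5235), x⁻ = (-1.6545, 1.3122) → reset → x⁺ = (-1.7214, 1.4459), jump to mode 0
Mode 0: guard c·x = 9.0507 hit at Δt = 1.0041 (t = 3.5276), x⁻ = (-6.8853, 5.8755) → reset → x⁺ = (-6.1421, 5.0430), jump to mode 2
Mode 2: flow for 0.5364 to horizon, guard not reached → x = (-5.5593, 2.2569)

1 1.4686 3->1
2 2.5235 1->0
3 3.5276 0->2
final: 2 -5.5593 2.2569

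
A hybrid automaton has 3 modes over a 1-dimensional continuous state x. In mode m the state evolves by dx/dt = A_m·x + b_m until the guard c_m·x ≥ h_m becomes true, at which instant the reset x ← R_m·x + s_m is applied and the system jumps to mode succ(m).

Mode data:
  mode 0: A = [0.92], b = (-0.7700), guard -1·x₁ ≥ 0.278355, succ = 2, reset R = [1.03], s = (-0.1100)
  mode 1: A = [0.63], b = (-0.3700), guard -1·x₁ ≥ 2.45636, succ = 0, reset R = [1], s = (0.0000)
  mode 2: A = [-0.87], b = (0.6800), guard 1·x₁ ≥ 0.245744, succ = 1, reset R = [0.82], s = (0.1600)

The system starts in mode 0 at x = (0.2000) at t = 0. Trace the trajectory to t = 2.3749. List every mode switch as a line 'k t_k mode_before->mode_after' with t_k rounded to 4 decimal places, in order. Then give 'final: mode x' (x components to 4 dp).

1 0.6089 0->2
2 1.5146 2->1
final: 1 0.1991

Mode 0: guard c·x = 0.2784 hit at Δt = 0.6089 (t = 0.6089), x⁻ = (-0.2784) → reset → x⁺ = (-0.3967), jump to mode 2
Mode 2: guard c·x = 0.2457 hit at Δt = 0.9057 (t = 1.5146), x⁻ = (0.2457) → reset → x⁺ = (0.3615), jump to mode 1
Mode 1: flow for 0.8603 to horizon, guard not reached → x = (0.1991)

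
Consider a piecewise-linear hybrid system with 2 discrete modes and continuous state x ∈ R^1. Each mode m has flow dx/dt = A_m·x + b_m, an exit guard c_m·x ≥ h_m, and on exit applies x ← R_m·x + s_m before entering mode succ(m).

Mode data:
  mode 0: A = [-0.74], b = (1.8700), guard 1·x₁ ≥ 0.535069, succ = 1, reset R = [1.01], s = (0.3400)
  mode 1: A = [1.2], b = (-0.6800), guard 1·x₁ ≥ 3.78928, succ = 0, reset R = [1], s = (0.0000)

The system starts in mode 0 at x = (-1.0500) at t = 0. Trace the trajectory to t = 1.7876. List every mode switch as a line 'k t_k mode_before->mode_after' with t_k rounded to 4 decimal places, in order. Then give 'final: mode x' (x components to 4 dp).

1 0.7911 0->1
final: 1 1.6040

Mode 0: guard c·x = 0.5351 hit at Δt = 0.7911 (t = 0.7911), x⁻ = (0.5351) → reset → x⁺ = (0.8804), jump to mode 1
Mode 1: flow for 0.9965 to horizon, guard not reached → x = (1.6040)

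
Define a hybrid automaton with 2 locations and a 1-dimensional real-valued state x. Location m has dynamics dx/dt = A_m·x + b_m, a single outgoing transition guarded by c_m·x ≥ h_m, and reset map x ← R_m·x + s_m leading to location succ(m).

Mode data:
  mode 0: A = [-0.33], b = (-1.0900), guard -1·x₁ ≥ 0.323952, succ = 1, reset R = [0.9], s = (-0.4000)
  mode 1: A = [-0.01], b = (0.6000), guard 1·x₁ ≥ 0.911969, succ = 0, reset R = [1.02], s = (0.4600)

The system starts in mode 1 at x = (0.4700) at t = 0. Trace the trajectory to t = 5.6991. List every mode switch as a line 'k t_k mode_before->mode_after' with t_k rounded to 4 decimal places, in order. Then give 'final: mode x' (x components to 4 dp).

1 0.7452 1->0
2 2.1225 0->1
3 4.8001 1->0
final: 0 0.1854

Mode 1: guard c·x = 0.9120 hit at Δt = 0.7452 (t = 0.7452), x⁻ = (0.9120) → reset → x⁺ = (1.3902), jump to mode 0
Mode 0: guard c·x = 0.3240 hit at Δt = 1.3773 (t = 2.1225), x⁻ = (-0.3240) → reset → x⁺ = (-0.6916), jump to mode 1
Mode 1: guard c·x = 0.9120 hit at Δt = 2.6776 (t = 4.8001), x⁻ = (0.9120) → reset → x⁺ = (1.3902), jump to mode 0
Mode 0: flow for 0.8990 to horizon, guard not reached → x = (0.1854)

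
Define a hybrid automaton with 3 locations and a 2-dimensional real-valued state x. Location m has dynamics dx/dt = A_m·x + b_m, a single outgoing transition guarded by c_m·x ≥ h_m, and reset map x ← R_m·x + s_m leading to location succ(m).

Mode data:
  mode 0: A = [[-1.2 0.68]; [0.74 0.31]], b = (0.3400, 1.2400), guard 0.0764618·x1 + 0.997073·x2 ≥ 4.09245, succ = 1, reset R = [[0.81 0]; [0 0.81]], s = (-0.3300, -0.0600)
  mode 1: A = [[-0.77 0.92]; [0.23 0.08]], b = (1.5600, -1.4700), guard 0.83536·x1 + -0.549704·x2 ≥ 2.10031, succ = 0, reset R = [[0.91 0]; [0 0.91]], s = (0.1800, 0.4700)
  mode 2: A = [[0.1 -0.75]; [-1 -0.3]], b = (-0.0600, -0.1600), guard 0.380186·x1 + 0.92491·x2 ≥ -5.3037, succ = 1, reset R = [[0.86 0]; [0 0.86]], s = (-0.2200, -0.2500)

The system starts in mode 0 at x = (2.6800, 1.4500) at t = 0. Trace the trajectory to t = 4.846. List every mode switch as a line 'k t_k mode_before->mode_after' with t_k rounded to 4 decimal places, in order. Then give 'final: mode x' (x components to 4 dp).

Mode 0: guard c·x = 4.0925 hit at Δt = 0.6528 (t = 0.6528), x⁻ = (2.2481, 3.9321) → reset → x⁺ = (1.4909, 3.1250), jump to mode 1
Mode 1: guard c·x = 2.1003 hit at Δt = 1.5710 (t = 2.2238), x⁻ = (4.0036, 2.2632) → reset → x⁺ = (3.8232, 2.5295), jump to mode 0
Mode 0: guard c·x = 4.0925 hit at Δt = 0.2714 (t = 2.4952), x⁻ = (3.3469, 3.8478) → reset → x⁺ = (2.3810, 3.0567), jump to mode 1
Mode 1: guard c·x = 2.1003 hit at Δt = 1.2518 (t = 3.7470), x⁻ = (4.1502, 2.4860) → reset → x⁺ = (3.9567, 2.7323), jump to mode 0
Mode 0: guard c·x = 4.0925 hit at Δt = 0.2195 (t = 3.9665), x⁻ = (3.5398, 3.8330) → reset → x⁺ = (2.5373, 3.0447), jump to mode 1
Mode 1: flow for 0.8795 to horizon, guard not reached → x = (3.9263, 2.6250)

1 0.6528 0->1
2 2.2238 1->0
3 2.4952 0->1
4 3.7470 1->0
5 3.9665 0->1
final: 1 3.9263 2.6250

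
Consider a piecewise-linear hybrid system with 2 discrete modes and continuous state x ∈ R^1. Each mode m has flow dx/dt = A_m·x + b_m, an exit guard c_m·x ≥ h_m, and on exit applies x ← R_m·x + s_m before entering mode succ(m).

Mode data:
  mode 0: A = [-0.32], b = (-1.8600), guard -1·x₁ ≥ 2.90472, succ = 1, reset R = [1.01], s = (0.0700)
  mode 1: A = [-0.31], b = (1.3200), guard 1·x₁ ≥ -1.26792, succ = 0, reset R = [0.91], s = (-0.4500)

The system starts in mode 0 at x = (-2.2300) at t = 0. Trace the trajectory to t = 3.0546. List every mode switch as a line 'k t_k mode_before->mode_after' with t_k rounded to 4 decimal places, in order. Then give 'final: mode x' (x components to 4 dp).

1 0.6521 0->1
2 1.4705 1->0
3 2.6260 0->1
final: 1 -1.9777

Mode 0: guard c·x = 2.9047 hit at Δt = 0.6521 (t = 0.6521), x⁻ = (-2.9047) → reset → x⁺ = (-2.8638), jump to mode 1
Mode 1: guard c·x = -1.2679 hit at Δt = 0.8184 (t = 1.4705), x⁻ = (-1.2679) → reset → x⁺ = (-1.6038), jump to mode 0
Mode 0: guard c·x = 2.9047 hit at Δt = 1.1555 (t = 2.6260), x⁻ = (-2.9047) → reset → x⁺ = (-2.8638), jump to mode 1
Mode 1: flow for 0.4286 to horizon, guard not reached → x = (-1.9777)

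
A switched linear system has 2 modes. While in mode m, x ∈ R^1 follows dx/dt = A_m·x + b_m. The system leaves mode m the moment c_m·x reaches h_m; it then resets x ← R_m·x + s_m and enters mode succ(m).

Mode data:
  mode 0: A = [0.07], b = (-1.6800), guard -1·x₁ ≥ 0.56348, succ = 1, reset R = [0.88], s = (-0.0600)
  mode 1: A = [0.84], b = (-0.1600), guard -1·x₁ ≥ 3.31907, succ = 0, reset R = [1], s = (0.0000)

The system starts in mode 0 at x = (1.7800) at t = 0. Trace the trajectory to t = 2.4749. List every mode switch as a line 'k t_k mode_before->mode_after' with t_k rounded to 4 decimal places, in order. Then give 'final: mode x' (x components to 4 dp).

1 1.4324 0->1
final: 1 -1.6012

Mode 0: guard c·x = 0.5635 hit at Δt = 1.4324 (t = 1.4324), x⁻ = (-0.5635) → reset → x⁺ = (-0.5559), jump to mode 1
Mode 1: flow for 1.0425 to horizon, guard not reached → x = (-1.6012)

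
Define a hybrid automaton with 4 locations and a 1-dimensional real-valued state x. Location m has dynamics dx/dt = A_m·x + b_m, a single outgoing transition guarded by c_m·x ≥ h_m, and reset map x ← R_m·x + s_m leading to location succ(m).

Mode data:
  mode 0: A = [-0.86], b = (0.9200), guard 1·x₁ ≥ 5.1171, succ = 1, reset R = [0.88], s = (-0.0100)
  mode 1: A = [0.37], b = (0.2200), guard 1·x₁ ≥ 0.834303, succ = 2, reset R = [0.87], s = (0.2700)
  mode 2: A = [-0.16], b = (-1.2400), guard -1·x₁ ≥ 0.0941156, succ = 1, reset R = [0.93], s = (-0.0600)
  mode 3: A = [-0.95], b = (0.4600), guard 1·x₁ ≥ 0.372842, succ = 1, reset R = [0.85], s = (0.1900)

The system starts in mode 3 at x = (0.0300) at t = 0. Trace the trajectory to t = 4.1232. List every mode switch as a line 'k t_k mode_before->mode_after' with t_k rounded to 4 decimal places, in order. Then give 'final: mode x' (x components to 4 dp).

Mode 3: guard c·x = 0.3728 hit at Δt = 1.4797 (t = 1.4797), x⁻ = (0.3728) → reset → x⁺ = (0.5069), jump to mode 1
Mode 1: guard c·x = 0.8343 hit at Δt = 0.7033 (t = 2.1830), x⁻ = (0.8343) → reset → x⁺ = (0.9958), jump to mode 2
Mode 2: guard c·x = 0.0941 hit at Δt = 0.8319 (t = 3.0149), x⁻ = (-0.0941) → reset → x⁺ = (-0.1475), jump to mode 1
Mode 1: flow for 1.1083 to horizon, guard not reached → x = (0.0791)

1 1.4797 3->1
2 2.1830 1->2
3 3.0149 2->1
final: 1 0.0791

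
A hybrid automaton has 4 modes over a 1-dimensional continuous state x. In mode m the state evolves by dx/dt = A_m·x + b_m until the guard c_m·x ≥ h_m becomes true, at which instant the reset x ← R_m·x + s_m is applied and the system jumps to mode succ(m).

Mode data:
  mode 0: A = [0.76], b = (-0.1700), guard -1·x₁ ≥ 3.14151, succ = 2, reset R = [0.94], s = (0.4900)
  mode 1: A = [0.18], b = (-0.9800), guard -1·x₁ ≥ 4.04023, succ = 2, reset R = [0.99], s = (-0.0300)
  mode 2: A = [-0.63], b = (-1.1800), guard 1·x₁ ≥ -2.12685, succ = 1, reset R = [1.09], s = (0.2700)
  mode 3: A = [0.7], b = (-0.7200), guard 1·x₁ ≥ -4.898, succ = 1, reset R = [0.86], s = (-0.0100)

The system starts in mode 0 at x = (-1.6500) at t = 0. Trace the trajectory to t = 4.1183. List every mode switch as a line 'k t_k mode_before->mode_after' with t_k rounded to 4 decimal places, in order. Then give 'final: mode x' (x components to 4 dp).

Mode 0: guard c·x = 3.1415 hit at Δt = 0.7705 (t = 0.7705), x⁻ = (-3.1415) → reset → x⁺ = (-2.4630), jump to mode 2
Mode 2: guard c·x = -2.1269 hit at Δt = 1.3388 (t = 2.1093), x⁻ = (-2.1269) → reset → x⁺ = (-2.0483), jump to mode 1
Mode 1: guard c·x = 4.0402 hit at Δt = 1.3097 (t = 3.4190), x⁻ = (-4.0402) → reset → x⁺ = (-4.0298), jump to mode 2
Mode 2: flow for 0.6993 to horizon, guard not reached → x = (-3.2613)

1 0.7705 0->2
2 2.1093 2->1
3 3.4190 1->2
final: 2 -3.2613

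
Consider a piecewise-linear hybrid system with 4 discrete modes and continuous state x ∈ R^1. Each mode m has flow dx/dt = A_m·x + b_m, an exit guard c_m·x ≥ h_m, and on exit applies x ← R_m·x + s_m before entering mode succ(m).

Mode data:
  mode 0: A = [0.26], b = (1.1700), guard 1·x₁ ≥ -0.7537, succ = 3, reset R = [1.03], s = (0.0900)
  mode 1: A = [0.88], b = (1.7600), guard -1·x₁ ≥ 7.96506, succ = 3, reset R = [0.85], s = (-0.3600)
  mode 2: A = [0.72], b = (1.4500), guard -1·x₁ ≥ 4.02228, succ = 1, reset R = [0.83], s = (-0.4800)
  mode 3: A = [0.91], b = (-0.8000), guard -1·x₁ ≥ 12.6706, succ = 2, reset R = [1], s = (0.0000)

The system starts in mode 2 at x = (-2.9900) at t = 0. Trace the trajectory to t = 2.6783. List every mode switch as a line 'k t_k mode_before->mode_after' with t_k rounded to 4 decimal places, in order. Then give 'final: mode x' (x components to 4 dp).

Mode 2: guard c·x = 4.0223 hit at Δt = 1.0021 (t = 1.0021), x⁻ = (-4.0223) → reset → x⁺ = (-3.8185), jump to mode 1
Mode 1: guard c·x = 7.9651 hit at Δt = 1.3499 (t = 2.3520), x⁻ = (-7.9651) → reset → x⁺ = (-7.1303), jump to mode 3
Mode 3: flow for 0.3263 to horizon, guard not reached → x = (-9.8994)

1 1.0021 2->1
2 2.3520 1->3
final: 3 -9.8994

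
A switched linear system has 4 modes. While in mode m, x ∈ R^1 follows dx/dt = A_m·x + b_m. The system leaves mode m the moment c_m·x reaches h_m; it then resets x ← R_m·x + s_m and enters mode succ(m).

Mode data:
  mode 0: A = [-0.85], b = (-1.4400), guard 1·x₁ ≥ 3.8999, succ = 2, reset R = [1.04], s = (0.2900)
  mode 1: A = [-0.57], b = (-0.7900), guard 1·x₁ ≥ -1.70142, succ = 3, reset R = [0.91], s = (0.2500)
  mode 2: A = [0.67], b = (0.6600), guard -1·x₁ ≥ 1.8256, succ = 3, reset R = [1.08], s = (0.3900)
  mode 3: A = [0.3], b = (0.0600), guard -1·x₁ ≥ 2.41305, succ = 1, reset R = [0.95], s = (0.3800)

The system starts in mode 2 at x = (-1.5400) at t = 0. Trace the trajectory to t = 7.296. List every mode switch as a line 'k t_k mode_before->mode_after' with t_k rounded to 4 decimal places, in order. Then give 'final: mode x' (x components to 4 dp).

Mode 2: guard c·x = 1.8256 hit at Δt = 0.6197 (t = 0.6197), x⁻ = (-1.8256) → reset → x⁺ = (-1.5816), jump to mode 3
Mode 3: guard c·x = 2.4131 hit at Δt = 1.5703 (t = 2.1900), x⁻ = (-2.4130) → reset → x⁺ = (-1.9124), jump to mode 1
Mode 1: guard c·x = -1.7014 hit at Δt = 0.8984 (t = 3.0884), x⁻ = (-1.7014) → reset → x⁺ = (-1.2983), jump to mode 3
Mode 3: guard c·x = 2.4131 hit at Δt = 2.3354 (t = 5.4238), x⁻ = (-2.4130) → reset → x⁺ = (-1.9124), jump to mode 1
Mode 1: guard c·x = -1.7014 hit at Δt = 0.8984 (t = 6.3223), x⁻ = (-1.7014) → reset → x⁺ = (-1.2983), jump to mode 3
Mode 3: flow for 0.9737 to horizon, guard not reached → x = (-1.6709)

1 0.6197 2->3
2 2.1900 3->1
3 3.0884 1->3
4 5.4238 3->1
5 6.3223 1->3
final: 3 -1.6709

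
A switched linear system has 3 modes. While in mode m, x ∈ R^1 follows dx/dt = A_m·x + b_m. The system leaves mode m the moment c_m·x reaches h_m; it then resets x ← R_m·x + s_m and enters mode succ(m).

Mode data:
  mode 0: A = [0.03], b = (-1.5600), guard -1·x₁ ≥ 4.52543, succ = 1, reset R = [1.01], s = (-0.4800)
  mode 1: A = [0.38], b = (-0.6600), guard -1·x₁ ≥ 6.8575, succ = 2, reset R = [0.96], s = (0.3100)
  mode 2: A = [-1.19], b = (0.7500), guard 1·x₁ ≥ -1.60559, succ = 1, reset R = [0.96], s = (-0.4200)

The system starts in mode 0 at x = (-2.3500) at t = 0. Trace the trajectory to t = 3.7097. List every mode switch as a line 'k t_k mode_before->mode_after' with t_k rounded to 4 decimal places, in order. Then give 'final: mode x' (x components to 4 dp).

1 1.3082 0->1
2 1.9293 1->2
3 2.8767 2->1
final: 1 -3.3385

Mode 0: guard c·x = 4.5254 hit at Δt = 1.3082 (t = 1.3082), x⁻ = (-4.5254) → reset → x⁺ = (-5.0507), jump to mode 1
Mode 1: guard c·x = 6.8575 hit at Δt = 0.6211 (t = 1.9293), x⁻ = (-6.8575) → reset → x⁺ = (-6.2732), jump to mode 2
Mode 2: guard c·x = -1.6056 hit at Δt = 0.9474 (t = 2.8767), x⁻ = (-1.6056) → reset → x⁺ = (-1.9614), jump to mode 1
Mode 1: flow for 0.8330 to horizon, guard not reached → x = (-3.3385)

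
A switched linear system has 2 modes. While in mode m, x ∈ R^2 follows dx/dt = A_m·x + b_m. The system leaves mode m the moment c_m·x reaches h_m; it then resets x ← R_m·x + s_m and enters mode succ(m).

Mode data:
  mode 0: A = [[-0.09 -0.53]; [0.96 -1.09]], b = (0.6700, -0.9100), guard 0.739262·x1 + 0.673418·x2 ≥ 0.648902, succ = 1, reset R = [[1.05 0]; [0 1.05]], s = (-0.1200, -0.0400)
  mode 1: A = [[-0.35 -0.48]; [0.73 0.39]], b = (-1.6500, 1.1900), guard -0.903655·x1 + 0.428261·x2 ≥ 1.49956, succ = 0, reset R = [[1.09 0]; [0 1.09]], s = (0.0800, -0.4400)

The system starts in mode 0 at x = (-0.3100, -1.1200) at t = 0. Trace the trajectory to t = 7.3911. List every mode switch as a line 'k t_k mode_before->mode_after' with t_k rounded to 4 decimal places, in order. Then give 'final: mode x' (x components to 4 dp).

1 1.4497 0->1
2 2.6334 1->0
3 5.1837 0->1
4 6.3280 1->0
final: 0 -0.2457 -0.6819

Mode 0: guard c·x = 0.6489 hit at Δt = 1.4497 (t = 1.4497), x⁻ = (1.2323, -0.3892) → reset → x⁺ = (1.1739, -0.4486), jump to mode 1
Mode 1: guard c·x = 1.4996 hit at Δt = 1.1837 (t = 2.6334), x⁻ = (-1.0772, 1.2285) → reset → x⁺ = (-1.0942, 0.8991), jump to mode 0
Mode 0: guard c·x = 0.6489 hit at Δt = 2.5503 (t = 5.1837), x⁻ = (1.1684, -0.3191) → reset → x⁺ = (1.1068, -0.3750), jump to mode 1
Mode 1: guard c·x = 1.4996 hit at Δt = 1.1444 (t = 6.3280), x⁻ = (-1.0747, 1.2338) → reset → x⁺ = (-1.0915, 0.9048), jump to mode 0
Mode 0: flow for 1.0631 to horizon, guard not reached → x = (-0.2457, -0.6819)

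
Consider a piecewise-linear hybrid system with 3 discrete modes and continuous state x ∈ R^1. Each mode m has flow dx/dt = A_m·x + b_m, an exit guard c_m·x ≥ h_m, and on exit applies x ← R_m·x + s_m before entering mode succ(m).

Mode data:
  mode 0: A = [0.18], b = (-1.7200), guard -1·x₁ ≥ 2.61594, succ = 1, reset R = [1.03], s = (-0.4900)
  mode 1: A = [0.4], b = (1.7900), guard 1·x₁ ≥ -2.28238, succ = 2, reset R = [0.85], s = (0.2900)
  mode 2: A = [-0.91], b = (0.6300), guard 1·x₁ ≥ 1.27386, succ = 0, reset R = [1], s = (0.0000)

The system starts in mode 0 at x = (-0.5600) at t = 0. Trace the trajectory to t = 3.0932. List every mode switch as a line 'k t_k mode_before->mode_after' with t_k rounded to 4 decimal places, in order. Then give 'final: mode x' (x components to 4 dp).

Mode 0: guard c·x = 2.6159 hit at Δt = 1.0279 (t = 1.0279), x⁻ = (-2.6159) → reset → x⁺ = (-3.1844), jump to mode 1
Mode 1: guard c·x = -2.2824 hit at Δt = 1.3250 (t = 2.3529), x⁻ = (-2.2824) → reset → x⁺ = (-1.6500), jump to mode 2
Mode 2: flow for 0.7403 to horizon, guard not reached → x = (-0.5019)

1 1.0279 0->1
2 2.3529 1->2
final: 2 -0.5019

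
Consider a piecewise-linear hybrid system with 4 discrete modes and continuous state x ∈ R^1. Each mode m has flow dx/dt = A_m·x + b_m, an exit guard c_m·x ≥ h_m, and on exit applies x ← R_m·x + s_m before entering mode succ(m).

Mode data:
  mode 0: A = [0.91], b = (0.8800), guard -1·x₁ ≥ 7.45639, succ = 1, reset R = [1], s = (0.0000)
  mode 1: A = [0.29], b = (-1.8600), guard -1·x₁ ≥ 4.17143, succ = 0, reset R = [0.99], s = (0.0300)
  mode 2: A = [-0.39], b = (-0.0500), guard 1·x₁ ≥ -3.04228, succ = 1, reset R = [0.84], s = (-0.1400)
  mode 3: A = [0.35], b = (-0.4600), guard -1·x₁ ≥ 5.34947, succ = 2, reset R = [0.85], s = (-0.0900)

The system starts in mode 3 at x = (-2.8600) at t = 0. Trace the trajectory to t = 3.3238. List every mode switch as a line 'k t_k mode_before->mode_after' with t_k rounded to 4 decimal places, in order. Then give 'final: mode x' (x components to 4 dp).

1 1.3364 3->2
2 2.4556 2->1
3 2.9734 1->0
final: 0 -5.2762

Mode 3: guard c·x = 5.3495 hit at Δt = 1.3364 (t = 1.3364), x⁻ = (-5.3495) → reset → x⁺ = (-4.6370), jump to mode 2
Mode 2: guard c·x = -3.0423 hit at Δt = 1.1192 (t = 2.4556), x⁻ = (-3.0423) → reset → x⁺ = (-2.6955), jump to mode 1
Mode 1: guard c·x = 4.1714 hit at Δt = 0.5178 (t = 2.9734), x⁻ = (-4.1714) → reset → x⁺ = (-4.0997), jump to mode 0
Mode 0: flow for 0.3504 to horizon, guard not reached → x = (-5.2762)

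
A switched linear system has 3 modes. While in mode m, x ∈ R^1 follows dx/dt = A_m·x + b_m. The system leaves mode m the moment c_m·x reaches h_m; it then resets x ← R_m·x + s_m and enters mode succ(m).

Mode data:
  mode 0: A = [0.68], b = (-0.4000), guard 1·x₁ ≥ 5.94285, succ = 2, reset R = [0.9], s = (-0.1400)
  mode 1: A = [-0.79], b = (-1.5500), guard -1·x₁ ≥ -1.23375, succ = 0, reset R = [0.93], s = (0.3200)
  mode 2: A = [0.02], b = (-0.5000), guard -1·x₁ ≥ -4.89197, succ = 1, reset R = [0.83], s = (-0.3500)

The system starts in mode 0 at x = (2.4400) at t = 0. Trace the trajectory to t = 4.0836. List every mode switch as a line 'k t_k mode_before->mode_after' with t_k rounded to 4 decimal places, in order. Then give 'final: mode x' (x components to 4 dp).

1 1.5615 0->2
2 2.3550 2->1
3 3.0813 1->0
final: 0 2.3263

Mode 0: guard c·x = 5.9428 hit at Δt = 1.5615 (t = 1.5615), x⁻ = (5.9428) → reset → x⁺ = (5.2086), jump to mode 2
Mode 2: guard c·x = -4.8920 hit at Δt = 0.7935 (t = 2.3550), x⁻ = (4.8920) → reset → x⁺ = (3.7103), jump to mode 1
Mode 1: guard c·x = -1.2337 hit at Δt = 0.7263 (t = 3.0813), x⁻ = (1.2338) → reset → x⁺ = (1.4674), jump to mode 0
Mode 0: flow for 1.0023 to horizon, guard not reached → x = (2.3263)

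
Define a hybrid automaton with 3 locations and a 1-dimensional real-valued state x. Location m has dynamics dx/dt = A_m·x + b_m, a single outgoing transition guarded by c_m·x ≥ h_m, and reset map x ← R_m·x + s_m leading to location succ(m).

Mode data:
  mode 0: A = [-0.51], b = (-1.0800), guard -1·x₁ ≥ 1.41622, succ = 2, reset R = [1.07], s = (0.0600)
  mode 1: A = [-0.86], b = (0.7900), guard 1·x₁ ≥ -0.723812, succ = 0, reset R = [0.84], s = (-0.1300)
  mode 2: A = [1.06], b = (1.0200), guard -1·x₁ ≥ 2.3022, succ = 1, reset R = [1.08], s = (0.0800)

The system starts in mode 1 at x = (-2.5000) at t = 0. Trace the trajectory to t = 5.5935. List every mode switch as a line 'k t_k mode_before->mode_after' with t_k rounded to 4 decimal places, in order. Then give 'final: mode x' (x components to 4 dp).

1 0.8524 1->0
2 2.1788 0->2
3 3.1219 2->1
4 3.9420 1->0
5 5.2684 0->2
final: 2 -1.6582

Mode 1: guard c·x = -0.7238 hit at Δt = 0.8524 (t = 0.8524), x⁻ = (-0.7238) → reset → x⁺ = (-0.7380), jump to mode 0
Mode 0: guard c·x = 1.4162 hit at Δt = 1.3264 (t = 2.1788), x⁻ = (-1.4162) → reset → x⁺ = (-1.4554), jump to mode 2
Mode 2: guard c·x = 2.3022 hit at Δt = 0.9431 (t = 3.1219), x⁻ = (-2.3022) → reset → x⁺ = (-2.4064), jump to mode 1
Mode 1: guard c·x = -0.7238 hit at Δt = 0.8201 (t = 3.9420), x⁻ = (-0.7238) → reset → x⁺ = (-0.7380), jump to mode 0
Mode 0: guard c·x = 1.4162 hit at Δt = 1.3264 (t = 5.2684), x⁻ = (-1.4162) → reset → x⁺ = (-1.4554), jump to mode 2
Mode 2: flow for 0.3251 to horizon, guard not reached → x = (-1.6582)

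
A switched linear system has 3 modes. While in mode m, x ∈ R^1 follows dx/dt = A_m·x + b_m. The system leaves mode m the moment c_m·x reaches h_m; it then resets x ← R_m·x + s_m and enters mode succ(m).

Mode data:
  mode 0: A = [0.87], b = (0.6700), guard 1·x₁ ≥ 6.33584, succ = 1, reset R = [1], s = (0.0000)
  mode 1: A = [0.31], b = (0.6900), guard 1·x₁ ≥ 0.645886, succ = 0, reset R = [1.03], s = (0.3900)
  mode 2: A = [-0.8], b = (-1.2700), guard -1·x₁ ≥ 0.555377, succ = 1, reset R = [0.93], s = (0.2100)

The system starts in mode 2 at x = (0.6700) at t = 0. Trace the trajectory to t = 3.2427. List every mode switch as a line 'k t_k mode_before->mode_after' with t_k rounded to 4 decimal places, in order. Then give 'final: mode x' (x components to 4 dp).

1 0.9783 2->1
2 2.2781 1->0
final: 0 3.4548

Mode 2: guard c·x = 0.5554 hit at Δt = 0.9783 (t = 0.9783), x⁻ = (-0.5554) → reset → x⁺ = (-0.3065), jump to mode 1
Mode 1: guard c·x = 0.6459 hit at Δt = 1.2998 (t = 2.2781), x⁻ = (0.6459) → reset → x⁺ = (1.0553), jump to mode 0
Mode 0: flow for 0.9646 to horizon, guard not reached → x = (3.4548)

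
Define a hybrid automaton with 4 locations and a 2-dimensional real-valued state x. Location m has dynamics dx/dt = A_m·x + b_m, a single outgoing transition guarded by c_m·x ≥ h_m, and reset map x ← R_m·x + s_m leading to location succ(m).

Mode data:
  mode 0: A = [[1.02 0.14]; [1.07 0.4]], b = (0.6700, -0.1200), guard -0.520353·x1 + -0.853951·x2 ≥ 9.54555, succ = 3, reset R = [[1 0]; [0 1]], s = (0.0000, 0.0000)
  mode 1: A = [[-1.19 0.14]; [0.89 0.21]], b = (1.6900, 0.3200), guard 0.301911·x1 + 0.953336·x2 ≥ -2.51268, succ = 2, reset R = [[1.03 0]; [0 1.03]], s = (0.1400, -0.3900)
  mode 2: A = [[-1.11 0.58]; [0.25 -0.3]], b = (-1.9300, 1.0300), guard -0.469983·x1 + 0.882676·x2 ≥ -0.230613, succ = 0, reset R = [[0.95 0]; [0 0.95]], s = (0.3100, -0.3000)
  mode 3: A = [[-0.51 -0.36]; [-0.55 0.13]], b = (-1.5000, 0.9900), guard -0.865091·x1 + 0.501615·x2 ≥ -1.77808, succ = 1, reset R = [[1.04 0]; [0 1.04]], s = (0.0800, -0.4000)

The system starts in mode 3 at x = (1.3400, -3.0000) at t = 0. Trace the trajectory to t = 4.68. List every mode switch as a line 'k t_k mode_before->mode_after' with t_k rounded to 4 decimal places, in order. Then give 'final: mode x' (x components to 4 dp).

Mode 3: guard c·x = -1.7781 hit at Δt = 1.0885 (t = 1.0885), x⁻ = (0.4069, -2.8430) → reset → x⁺ = (0.5032, -3.3567), jump to mode 1
Mode 1: guard c·x = -2.5127 hit at Δt = 1.2903 (t = 2.3788), x⁻ = (0.9330, -2.9311) → reset → x⁺ = (1.1010, -3.4091), jump to mode 2
Mode 2: guard c·x = -0.2306 hit at Δt = 1.4454 (t = 3.8242), x⁻ = (-1.9803, -1.3157) → reset → x⁺ = (-1.5713, -1.5499), jump to mode 0
Mode 0: flow for 0.8558 to horizon, guard not reached → x = (-3.3643, -4.7710)

1 1.0885 3->1
2 2.3788 1->2
3 3.8242 2->0
final: 0 -3.3643 -4.7710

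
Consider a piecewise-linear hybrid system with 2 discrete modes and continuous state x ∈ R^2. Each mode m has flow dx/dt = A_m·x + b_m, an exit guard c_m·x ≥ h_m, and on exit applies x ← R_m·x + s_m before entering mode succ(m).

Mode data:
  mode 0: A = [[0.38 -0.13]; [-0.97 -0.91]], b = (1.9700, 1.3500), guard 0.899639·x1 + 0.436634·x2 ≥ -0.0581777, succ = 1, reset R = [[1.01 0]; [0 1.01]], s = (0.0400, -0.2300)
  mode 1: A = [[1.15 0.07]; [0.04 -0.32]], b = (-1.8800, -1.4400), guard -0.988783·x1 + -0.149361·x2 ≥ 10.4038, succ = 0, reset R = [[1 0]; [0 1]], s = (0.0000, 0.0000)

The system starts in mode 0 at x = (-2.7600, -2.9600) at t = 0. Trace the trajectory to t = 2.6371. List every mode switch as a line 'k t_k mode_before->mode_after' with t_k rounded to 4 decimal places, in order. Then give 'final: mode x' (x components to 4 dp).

Mode 0: guard c·x = -0.0582 hit at Δt = 1.5006 (t = 1.5006), x⁻ = (-0.8581, 1.6347) → reset → x⁺ = (-0.8267, 1.4211), jump to mode 1
Mode 1: flow for 1.1365 to horizon, guard not reached → x = (-7.3582, -0.5207)

1 1.5006 0->1
final: 1 -7.3582 -0.5207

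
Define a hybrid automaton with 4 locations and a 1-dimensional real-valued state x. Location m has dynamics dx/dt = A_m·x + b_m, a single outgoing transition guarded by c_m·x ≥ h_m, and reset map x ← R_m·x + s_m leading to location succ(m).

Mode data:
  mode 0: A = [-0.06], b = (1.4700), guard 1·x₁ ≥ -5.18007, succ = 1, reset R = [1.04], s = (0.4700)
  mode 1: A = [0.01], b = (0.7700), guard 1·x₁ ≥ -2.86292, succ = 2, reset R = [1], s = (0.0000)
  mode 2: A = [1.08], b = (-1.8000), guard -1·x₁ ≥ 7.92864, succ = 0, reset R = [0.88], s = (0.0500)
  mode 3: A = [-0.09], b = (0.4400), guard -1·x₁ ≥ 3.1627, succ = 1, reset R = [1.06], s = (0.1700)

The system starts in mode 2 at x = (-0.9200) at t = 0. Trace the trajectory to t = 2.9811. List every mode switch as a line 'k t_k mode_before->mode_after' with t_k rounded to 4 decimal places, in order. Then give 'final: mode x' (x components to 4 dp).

1 1.2138 2->0
2 2.1671 0->1
final: 1 -4.3281

Mode 2: guard c·x = 7.9286 hit at Δt = 1.2138 (t = 1.2138), x⁻ = (-7.9286) → reset → x⁺ = (-6.9272), jump to mode 0
Mode 0: guard c·x = -5.1801 hit at Δt = 0.9533 (t = 2.1671), x⁻ = (-5.1801) → reset → x⁺ = (-4.9173), jump to mode 1
Mode 1: flow for 0.8140 to horizon, guard not reached → x = (-4.3281)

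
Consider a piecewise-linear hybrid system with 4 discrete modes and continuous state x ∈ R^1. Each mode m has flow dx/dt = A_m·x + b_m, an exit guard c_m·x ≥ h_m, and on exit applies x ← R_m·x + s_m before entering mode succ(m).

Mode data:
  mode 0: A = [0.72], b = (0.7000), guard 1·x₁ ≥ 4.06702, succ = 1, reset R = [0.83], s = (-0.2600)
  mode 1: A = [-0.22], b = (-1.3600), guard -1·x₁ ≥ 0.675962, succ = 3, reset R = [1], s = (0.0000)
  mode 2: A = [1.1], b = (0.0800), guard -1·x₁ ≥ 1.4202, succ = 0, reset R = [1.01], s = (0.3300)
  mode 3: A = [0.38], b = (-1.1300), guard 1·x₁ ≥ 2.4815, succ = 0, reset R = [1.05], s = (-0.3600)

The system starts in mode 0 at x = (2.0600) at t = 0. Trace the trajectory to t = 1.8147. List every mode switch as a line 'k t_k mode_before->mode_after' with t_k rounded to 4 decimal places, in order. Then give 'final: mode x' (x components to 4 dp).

Mode 0: guard c·x = 4.0670 hit at Δt = 0.7055 (t = 0.7055), x⁻ = (4.0670) → reset → x⁺ = (3.1156), jump to mode 1
Mode 1: flow for 1.1092 to horizon, guard not reached → x = (1.1024)

1 0.7055 0->1
final: 1 1.1024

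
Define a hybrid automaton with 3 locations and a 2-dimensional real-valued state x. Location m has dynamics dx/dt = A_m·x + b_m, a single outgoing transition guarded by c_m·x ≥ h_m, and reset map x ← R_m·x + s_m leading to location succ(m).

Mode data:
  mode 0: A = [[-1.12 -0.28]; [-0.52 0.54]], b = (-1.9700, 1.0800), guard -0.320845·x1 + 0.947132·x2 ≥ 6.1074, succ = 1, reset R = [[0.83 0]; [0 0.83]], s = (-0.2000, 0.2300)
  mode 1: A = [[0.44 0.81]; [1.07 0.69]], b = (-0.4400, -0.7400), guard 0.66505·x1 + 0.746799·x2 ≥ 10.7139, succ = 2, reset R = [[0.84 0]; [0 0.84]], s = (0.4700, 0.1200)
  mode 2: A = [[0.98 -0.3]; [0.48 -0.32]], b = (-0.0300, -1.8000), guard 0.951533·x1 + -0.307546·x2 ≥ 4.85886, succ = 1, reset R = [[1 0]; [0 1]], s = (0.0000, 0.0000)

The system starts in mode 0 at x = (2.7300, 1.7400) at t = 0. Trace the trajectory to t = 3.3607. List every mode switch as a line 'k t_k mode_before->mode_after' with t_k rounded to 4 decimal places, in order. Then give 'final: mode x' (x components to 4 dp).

Mode 0: guard c·x = 6.1074 hit at Δt = 1.4792 (t = 1.4792), x⁻ = (-1.6780, 5.8799) → reset → x⁺ = (-1.5927, 5.1103), jump to mode 1
Mode 1: guard c·x = 10.7139 hit at Δt = 1.0915 (t = 2.5707), x⁻ = (4.4020, 10.4263) → reset → x⁺ = (4.1677, 8.8781), jump to mode 2
Mode 2: flow for 0.7900 to horizon, guard not reached → x = (6.1026, 7.3208)

1 1.4792 0->1
2 2.5707 1->2
final: 2 6.1026 7.3208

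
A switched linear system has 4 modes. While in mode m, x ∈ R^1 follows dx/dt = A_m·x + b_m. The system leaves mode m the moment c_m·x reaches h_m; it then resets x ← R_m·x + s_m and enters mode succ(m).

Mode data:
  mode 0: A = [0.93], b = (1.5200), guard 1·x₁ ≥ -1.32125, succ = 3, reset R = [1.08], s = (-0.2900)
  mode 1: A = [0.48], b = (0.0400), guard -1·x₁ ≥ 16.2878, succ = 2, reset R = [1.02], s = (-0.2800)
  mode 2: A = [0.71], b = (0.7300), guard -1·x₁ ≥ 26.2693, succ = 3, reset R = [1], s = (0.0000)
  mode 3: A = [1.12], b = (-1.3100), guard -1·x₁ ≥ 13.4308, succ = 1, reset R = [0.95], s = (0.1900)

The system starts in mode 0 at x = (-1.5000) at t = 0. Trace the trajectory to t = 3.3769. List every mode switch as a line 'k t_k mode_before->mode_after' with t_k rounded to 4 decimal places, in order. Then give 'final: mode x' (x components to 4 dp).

1 0.9095 0->3
2 2.3568 3->1
3 2.8999 1->2
final: 2 -23.2889

Mode 0: guard c·x = -1.3213 hit at Δt = 0.9095 (t = 0.9095), x⁻ = (-1.3213) → reset → x⁺ = (-1.7170), jump to mode 3
Mode 3: guard c·x = 13.4308 hit at Δt = 1.4473 (t = 2.3568), x⁻ = (-13.4308) → reset → x⁺ = (-12.5693), jump to mode 1
Mode 1: guard c·x = 16.2878 hit at Δt = 0.5431 (t = 2.8999), x⁻ = (-16.2878) → reset → x⁺ = (-16.8936), jump to mode 2
Mode 2: flow for 0.4770 to horizon, guard not reached → x = (-23.2889)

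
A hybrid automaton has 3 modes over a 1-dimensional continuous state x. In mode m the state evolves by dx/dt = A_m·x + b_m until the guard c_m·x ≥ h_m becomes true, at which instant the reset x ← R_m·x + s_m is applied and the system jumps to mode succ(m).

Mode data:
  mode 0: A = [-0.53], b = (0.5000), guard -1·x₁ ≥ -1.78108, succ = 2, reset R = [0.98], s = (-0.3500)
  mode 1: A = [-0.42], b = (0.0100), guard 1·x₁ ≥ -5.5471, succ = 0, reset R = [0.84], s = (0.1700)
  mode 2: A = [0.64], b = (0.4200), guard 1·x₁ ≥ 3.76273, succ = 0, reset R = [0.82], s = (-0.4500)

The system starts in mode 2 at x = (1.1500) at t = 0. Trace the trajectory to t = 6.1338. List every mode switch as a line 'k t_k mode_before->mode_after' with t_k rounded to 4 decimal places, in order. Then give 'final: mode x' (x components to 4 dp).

Mode 2: guard c·x = 3.7627 hit at Δt = 1.3979 (t = 1.3979), x⁻ = (3.7627) → reset → x⁺ = (2.6354), jump to mode 0
Mode 0: guard c·x = -1.7811 hit at Δt = 1.3265 (t = 2.7244), x⁻ = (1.7811) → reset → x⁺ = (1.3955), jump to mode 2
Mode 2: guard c·x = 3.7627 hit at Δt = 1.1988 (t = 3.9232), x⁻ = (3.7627) → reset → x⁺ = (2.6354), jump to mode 0
Mode 0: guard c·x = -1.7811 hit at Δt = 1.3265 (t = 5.2497), x⁻ = (1.7811) → reset → x⁺ = (1.3955), jump to mode 2
Mode 2: flow for 0.8841 to horizon, guard not reached → x = (2.9565)

1 1.3979 2->0
2 2.7244 0->2
3 3.9232 2->0
4 5.2497 0->2
final: 2 2.9565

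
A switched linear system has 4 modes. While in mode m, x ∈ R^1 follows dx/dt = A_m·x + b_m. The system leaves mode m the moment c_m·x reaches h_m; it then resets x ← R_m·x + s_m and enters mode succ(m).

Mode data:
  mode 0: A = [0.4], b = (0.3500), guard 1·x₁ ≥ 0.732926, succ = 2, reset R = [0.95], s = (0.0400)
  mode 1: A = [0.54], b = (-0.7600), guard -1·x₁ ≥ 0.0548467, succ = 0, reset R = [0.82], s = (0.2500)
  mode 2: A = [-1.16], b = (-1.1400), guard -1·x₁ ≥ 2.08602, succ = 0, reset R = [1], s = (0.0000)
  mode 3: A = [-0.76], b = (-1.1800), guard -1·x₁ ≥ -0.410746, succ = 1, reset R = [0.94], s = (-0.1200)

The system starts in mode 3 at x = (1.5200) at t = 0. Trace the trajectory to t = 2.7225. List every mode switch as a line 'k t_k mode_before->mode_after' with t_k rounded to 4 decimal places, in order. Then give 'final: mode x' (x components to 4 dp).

1 0.5893 3->1
2 1.0482 1->0
3 2.0431 0->2
final: 2 -0.2011

Mode 3: guard c·x = -0.4107 hit at Δt = 0.5893 (t = 0.5893), x⁻ = (0.4107) → reset → x⁺ = (0.2661), jump to mode 1
Mode 1: guard c·x = 0.0548 hit at Δt = 0.4589 (t = 1.0482), x⁻ = (-0.0548) → reset → x⁺ = (0.2050), jump to mode 0
Mode 0: guard c·x = 0.7329 hit at Δt = 0.9949 (t = 2.0431), x⁻ = (0.7329) → reset → x⁺ = (0.7363), jump to mode 2
Mode 2: flow for 0.6794 to horizon, guard not reached → x = (-0.2011)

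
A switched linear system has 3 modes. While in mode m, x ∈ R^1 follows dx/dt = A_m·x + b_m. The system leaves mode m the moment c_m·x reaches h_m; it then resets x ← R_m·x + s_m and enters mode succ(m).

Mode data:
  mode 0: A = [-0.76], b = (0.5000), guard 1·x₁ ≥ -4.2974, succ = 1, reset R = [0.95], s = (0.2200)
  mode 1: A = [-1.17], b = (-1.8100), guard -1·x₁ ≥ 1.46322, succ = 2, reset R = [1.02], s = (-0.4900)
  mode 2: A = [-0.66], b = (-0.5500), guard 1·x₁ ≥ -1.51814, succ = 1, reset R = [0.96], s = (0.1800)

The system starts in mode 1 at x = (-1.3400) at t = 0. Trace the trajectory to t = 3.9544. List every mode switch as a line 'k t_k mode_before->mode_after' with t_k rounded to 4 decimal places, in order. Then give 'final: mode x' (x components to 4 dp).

1 0.7730 1->2
2 1.5574 2->1
3 2.5562 1->2
4 3.3405 2->1
final: 1 -1.4156

Mode 1: guard c·x = 1.4632 hit at Δt = 0.7730 (t = 0.7730), x⁻ = (-1.4632) → reset → x⁺ = (-1.9825), jump to mode 2
Mode 2: guard c·x = -1.5181 hit at Δt = 0.7843 (t = 1.5574), x⁻ = (-1.5181) → reset → x⁺ = (-1.2774), jump to mode 1
Mode 1: guard c·x = 1.4632 hit at Δt = 0.9988 (t = 2.5562), x⁻ = (-1.4632) → reset → x⁺ = (-1.9825), jump to mode 2
Mode 2: guard c·x = -1.5181 hit at Δt = 0.7843 (t = 3.3405), x⁻ = (-1.5181) → reset → x⁺ = (-1.2774), jump to mode 1
Mode 1: flow for 0.6139 to horizon, guard not reached → x = (-1.4156)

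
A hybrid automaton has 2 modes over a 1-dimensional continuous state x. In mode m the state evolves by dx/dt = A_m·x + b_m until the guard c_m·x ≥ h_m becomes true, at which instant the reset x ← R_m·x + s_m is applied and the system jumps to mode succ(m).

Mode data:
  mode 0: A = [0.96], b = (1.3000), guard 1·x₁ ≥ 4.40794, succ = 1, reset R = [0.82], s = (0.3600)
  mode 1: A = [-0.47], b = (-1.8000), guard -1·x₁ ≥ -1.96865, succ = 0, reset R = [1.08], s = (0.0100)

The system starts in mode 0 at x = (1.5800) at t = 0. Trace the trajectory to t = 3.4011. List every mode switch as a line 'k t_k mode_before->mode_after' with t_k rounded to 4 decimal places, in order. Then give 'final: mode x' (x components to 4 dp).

Mode 0: guard c·x = 4.4079 hit at Δt = 0.7030 (t = 0.7030), x⁻ = (4.4079) → reset → x⁺ = (3.9745), jump to mode 1
Mode 1: guard c·x = -1.9687 hit at Δt = 0.6321 (t = 1.3351), x⁻ = (1.9687) → reset → x⁺ = (2.1361), jump to mode 0
Mode 0: guard c·x = 4.4079 hit at Δt = 0.5222 (t = 1.8573), x⁻ = (4.4079) → reset → x⁺ = (3.9745), jump to mode 1
Mode 1: guard c·x = -1.9687 hit at Δt = 0.6321 (t = 2.4894), x⁻ = (1.9687) → reset → x⁺ = (2.1361), jump to mode 0
Mode 0: guard c·x = 4.4079 hit at Δt = 0.5222 (t = 3.0116), x⁻ = (4.4079) → reset → x⁺ = (3.9745), jump to mode 1
Mode 1: flow for 0.3895 to horizon, guard not reached → x = (2.6690)

1 0.7030 0->1
2 1.3351 1->0
3 1.8573 0->1
4 2.4894 1->0
5 3.0116 0->1
final: 1 2.6690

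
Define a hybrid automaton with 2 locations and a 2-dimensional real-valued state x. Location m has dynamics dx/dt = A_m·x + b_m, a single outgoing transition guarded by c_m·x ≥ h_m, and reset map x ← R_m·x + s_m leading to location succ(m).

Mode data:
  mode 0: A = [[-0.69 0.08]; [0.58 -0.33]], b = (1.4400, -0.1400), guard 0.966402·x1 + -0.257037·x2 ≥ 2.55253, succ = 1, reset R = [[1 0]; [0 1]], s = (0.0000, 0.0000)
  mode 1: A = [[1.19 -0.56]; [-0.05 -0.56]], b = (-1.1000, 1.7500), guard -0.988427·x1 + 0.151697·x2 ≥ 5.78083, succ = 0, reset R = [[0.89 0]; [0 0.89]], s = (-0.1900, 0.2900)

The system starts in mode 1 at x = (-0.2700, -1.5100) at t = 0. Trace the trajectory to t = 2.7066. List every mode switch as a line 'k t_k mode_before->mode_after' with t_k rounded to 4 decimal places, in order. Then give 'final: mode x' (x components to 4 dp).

Mode 1: guard c·x = 5.7808 hit at Δt = 1.5377 (t = 1.5377), x⁻ = (-5.6509, 1.2875) → reset → x⁺ = (-5.2193, 1.4359), jump to mode 0
Mode 0: flow for 1.1689 to horizon, guard not reached → x = (-1.1794, -0.7275)

1 1.5377 1->0
final: 0 -1.1794 -0.7275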